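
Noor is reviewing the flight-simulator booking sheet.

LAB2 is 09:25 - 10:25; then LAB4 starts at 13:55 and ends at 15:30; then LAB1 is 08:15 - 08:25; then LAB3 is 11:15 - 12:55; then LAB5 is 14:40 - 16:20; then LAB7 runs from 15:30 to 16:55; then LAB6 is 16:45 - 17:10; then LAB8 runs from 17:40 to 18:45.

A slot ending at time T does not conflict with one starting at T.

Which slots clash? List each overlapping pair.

LAB4 & LAB5, LAB5 & LAB7, LAB6 & LAB7

Sorted by start: LAB1, LAB2, LAB3, LAB4, LAB5, LAB7, LAB6, LAB8.
LAB2 starts after LAB1 ends, so nothing later overlaps LAB1 either.
LAB3 starts after LAB2 ends, so nothing later overlaps LAB2 either.
LAB4 starts after LAB3 ends, so nothing later overlaps LAB3 either.
LAB5 starts before LAB4 ends → LAB4 and LAB5 overlap.
LAB7 starts exactly when LAB4 ends (back-to-back, no overlap), so nothing later overlaps LAB4 either.
LAB7 starts before LAB5 ends → LAB5 and LAB7 overlap.
LAB6 starts after LAB5 ends, so nothing later overlaps LAB5 either.
LAB6 starts before LAB7 ends → LAB7 and LAB6 overlap.
LAB8 starts after LAB7 ends.
LAB8 starts after LAB6 ends.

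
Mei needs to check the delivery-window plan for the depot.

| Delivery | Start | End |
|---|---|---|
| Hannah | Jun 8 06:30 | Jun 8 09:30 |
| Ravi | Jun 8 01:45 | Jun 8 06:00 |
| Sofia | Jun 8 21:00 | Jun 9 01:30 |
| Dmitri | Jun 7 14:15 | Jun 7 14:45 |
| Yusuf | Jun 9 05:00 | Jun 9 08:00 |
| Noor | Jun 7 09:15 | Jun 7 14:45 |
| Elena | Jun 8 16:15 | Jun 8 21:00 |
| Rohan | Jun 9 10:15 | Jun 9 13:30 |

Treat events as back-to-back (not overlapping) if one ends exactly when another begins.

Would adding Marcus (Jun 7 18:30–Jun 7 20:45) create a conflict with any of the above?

Noor: ends Jun 7 14:45 at or before Marcus starts Jun 7 18:30 → clear.
Dmitri: ends Jun 7 14:45 at or before Marcus starts Jun 7 18:30 → clear.
Ravi: starts Jun 8 01:45 at or after Marcus ends Jun 7 20:45 → clear.
Hannah: starts Jun 8 06:30 at or after Marcus ends Jun 7 20:45 → clear.
Elena: starts Jun 8 16:15 at or after Marcus ends Jun 7 20:45 → clear.
Sofia: starts Jun 8 21:00 at or after Marcus ends Jun 7 20:45 → clear.
Yusuf: starts Jun 9 05:00 at or after Marcus ends Jun 7 20:45 → clear.
Rohan: starts Jun 9 10:15 at or after Marcus ends Jun 7 20:45 → clear.

No — it doesn't clash with anything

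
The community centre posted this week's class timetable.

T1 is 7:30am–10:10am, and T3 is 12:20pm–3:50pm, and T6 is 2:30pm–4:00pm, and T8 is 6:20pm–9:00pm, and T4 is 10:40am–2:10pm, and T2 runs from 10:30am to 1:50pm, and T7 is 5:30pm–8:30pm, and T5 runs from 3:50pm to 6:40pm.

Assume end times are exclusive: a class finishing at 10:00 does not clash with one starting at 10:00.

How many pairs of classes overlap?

Check each pair: they overlap iff neither finishes before the other starts.
Sorted by start: T1, T2, T4, T3, T6, T5, T7, T8.
T2 starts after T1 ends; T1 is clear from here.
T4 starts before T2 ends → T2 and T4 overlap.
T3 starts before T2 ends → T2 and T3 overlap.
T6 starts after T2 ends; T2 is clear from here.
T3 starts before T4 ends → T4 and T3 overlap.
T6 starts after T4 ends; T4 is clear from here.
T6 starts before T3 ends → T3 and T6 overlap.
T5 starts exactly when T3 ends (back-to-back, no overlap); T3 is clear from here.
T5 starts before T6 ends → T6 and T5 overlap.
T7 starts after T6 ends; T6 is clear from here.
T7 starts before T5 ends → T5 and T7 overlap.
T8 starts before T5 ends → T5 and T8 overlap.
T8 starts before T7 ends → T7 and T8 overlap.
Overlapping pairs: T2 & T3, T2 & T4, T3 & T4, T3 & T6, T5 & T6, T5 & T7, T5 & T8, T7 & T8 — 8 in total.

8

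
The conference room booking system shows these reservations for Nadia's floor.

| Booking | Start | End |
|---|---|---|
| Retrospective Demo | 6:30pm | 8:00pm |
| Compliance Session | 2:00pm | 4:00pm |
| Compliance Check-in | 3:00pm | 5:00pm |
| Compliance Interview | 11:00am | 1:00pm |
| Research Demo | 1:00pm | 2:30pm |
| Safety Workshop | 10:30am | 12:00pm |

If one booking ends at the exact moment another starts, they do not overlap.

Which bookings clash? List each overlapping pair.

Compliance Check-in & Compliance Session, Compliance Interview & Safety Workshop, Compliance Session & Research Demo

Sorted by start: Safety Workshop, Compliance Interview, Research Demo, Compliance Session, Compliance Check-in, Retrospective Demo.
Compliance Interview starts before Safety Workshop ends → Safety Workshop and Compliance Interview overlap.
Research Demo starts after Safety Workshop ends — done with Safety Workshop.
Research Demo starts exactly when Compliance Interview ends (back-to-back, no overlap) — done with Compliance Interview.
Compliance Session starts before Research Demo ends → Research Demo and Compliance Session overlap.
Compliance Check-in starts after Research Demo ends — done with Research Demo.
Compliance Check-in starts before Compliance Session ends → Compliance Session and Compliance Check-in overlap.
Retrospective Demo starts after Compliance Session ends.
Retrospective Demo starts after Compliance Check-in ends.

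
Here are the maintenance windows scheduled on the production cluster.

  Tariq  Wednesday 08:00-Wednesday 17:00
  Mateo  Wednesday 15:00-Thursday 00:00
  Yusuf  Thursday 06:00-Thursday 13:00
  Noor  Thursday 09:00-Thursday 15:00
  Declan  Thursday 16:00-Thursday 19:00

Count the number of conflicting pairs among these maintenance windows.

2

Two intervals overlap when each starts before the other ends.
Sorted by start: Tariq, Mateo, Yusuf, Noor, Declan.
Mateo starts before Tariq ends → Tariq and Mateo overlap.
Yusuf starts after Tariq ends, so Tariq has no further overlaps.
Yusuf starts after Mateo ends, so Mateo has no further overlaps.
Noor starts before Yusuf ends → Yusuf and Noor overlap.
Declan starts after Yusuf ends.
Declan starts after Noor ends.
Overlapping pairs: Mateo & Tariq, Noor & Yusuf — 2 in total.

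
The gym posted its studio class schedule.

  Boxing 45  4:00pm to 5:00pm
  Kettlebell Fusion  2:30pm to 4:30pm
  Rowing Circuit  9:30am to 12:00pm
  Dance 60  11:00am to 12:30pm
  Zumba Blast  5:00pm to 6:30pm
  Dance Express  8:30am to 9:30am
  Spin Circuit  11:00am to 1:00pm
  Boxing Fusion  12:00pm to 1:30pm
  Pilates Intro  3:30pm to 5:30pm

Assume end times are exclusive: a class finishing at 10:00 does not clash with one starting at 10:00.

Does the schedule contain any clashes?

Yes

Sorted by start: Dance Express, Rowing Circuit, Spin Circuit, Dance 60, Boxing Fusion, Kettlebell Fusion, Pilates Intro, Boxing 45, Zumba Blast.
Rowing Circuit starts exactly when Dance Express ends (back-to-back, no overlap); Dance Express is clear from here.
Spin Circuit starts before Rowing Circuit ends → Rowing Circuit and Spin Circuit overlap.
That's a conflict, so the schedule is not conflict-free.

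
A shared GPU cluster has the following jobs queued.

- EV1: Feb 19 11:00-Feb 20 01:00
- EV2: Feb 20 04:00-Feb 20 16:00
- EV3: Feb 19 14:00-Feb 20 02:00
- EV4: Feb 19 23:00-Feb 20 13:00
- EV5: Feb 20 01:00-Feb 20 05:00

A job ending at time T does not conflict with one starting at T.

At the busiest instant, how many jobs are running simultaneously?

3

Sweep the timeline, counting +1 at each start and −1 at each end (ends before starts at a tie):
Feb 19 11:00 start EV1 → 1
Feb 19 14:00 start EV3 → 2
Feb 19 23:00 start EV4 → 3
Feb 20 01:00 end EV1 → 2
Feb 20 01:00 start EV5 → 3
Feb 20 02:00 end EV3 → 2
Feb 20 04:00 start EV2 → 3
Feb 20 05:00 end EV5 → 2
Feb 20 13:00 end EV4 → 1
Feb 20 16:00 end EV2 → 0
Peak is 3, at Feb 19 23:00 (EV1, EV3, EV4).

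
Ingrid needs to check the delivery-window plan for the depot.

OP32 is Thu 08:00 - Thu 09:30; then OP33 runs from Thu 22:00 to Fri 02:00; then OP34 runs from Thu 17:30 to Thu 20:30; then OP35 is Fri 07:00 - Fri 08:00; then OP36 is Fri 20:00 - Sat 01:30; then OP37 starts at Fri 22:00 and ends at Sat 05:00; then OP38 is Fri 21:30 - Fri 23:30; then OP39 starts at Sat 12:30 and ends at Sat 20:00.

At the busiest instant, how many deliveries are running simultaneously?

Walk through starts and ends in time order (an end at T is processed before a start at T):
Thu 08:00 start OP32 → 1
Thu 09:30 end OP32 → 0
Thu 17:30 start OP34 → 1
Thu 20:30 end OP34 → 0
Thu 22:00 start OP33 → 1
Fri 02:00 end OP33 → 0
Fri 07:00 start OP35 → 1
Fri 08:00 end OP35 → 0
Fri 20:00 start OP36 → 1
Fri 21:30 start OP38 → 2
Fri 22:00 start OP37 → 3
Fri 23:30 end OP38 → 2
Sat 01:30 end OP36 → 1
Sat 05:00 end OP37 → 0
Sat 12:30 start OP39 → 1
Sat 20:00 end OP39 → 0
Peak is 3, at Fri 22:00 (OP36, OP37, OP38).

3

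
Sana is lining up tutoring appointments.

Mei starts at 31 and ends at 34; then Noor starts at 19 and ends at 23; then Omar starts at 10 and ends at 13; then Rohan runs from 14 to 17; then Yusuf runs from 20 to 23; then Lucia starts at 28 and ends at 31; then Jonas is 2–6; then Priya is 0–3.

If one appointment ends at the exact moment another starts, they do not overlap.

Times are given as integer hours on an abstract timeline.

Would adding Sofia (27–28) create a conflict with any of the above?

No — it doesn't clash with anything

Priya: ends 3 at or before Sofia starts 27 → clear.
Jonas: ends 6 at or before Sofia starts 27 → clear.
Omar: ends 13 at or before Sofia starts 27 → clear.
Rohan: ends 17 at or before Sofia starts 27 → clear.
Noor: ends 23 at or before Sofia starts 27 → clear.
Yusuf: ends 23 at or before Sofia starts 27 → clear.
Lucia: starts 28 at or after Sofia ends 28 → clear.
Mei: starts 31 at or after Sofia ends 28 → clear.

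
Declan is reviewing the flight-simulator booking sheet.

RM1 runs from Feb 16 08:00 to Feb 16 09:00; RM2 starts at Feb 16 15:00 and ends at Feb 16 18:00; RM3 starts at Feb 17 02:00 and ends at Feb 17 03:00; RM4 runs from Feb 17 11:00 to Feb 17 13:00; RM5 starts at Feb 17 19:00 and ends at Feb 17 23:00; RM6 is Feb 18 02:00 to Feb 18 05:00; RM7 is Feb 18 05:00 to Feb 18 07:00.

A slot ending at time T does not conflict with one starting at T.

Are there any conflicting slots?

No

Check each pair: they overlap iff neither finishes before the other starts.
Sorted by start: RM1, RM2, RM3, RM4, RM5, RM6, RM7.
RM2 starts after RM1 ends, so RM1 has no further overlaps.
RM3 starts after RM2 ends, so RM2 has no further overlaps.
RM4 starts after RM3 ends, so RM3 has no further overlaps.
RM5 starts after RM4 ends, so RM4 has no further overlaps.
RM6 starts after RM5 ends, so RM5 has no further overlaps.
RM7 starts exactly when RM6 ends (back-to-back, no overlap).
Every pair is clear; the schedule has no overlaps.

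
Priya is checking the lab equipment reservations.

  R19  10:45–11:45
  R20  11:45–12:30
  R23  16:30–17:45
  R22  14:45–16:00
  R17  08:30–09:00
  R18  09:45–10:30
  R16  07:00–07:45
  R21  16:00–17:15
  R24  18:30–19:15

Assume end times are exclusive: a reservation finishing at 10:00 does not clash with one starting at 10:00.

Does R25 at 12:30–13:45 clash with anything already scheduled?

R16: ends 07:45 at or before R25 starts 12:30 → clear.
R17: ends 09:00 at or before R25 starts 12:30 → clear.
R18: ends 10:30 at or before R25 starts 12:30 → clear.
R19: ends 11:45 at or before R25 starts 12:30 → clear.
R20: ends 12:30 at or before R25 starts 12:30 → clear.
R22: starts 14:45 at or after R25 ends 13:45 → clear.
R21: starts 16:00 at or after R25 ends 13:45 → clear.
R23: starts 16:30 at or after R25 ends 13:45 → clear.
R24: starts 18:30 at or after R25 ends 13:45 → clear.

No — it doesn't clash with anything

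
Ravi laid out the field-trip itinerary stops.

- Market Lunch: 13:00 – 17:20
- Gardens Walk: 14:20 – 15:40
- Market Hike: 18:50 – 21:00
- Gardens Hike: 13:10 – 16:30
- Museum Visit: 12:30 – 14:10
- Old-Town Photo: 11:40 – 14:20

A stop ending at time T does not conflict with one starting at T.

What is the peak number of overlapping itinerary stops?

Sort all start/end points and keep a running count:
11:40 start Old-Town Photo → 1
12:30 start Museum Visit → 2
13:00 start Market Lunch → 3
13:10 start Gardens Hike → 4
14:10 end Museum Visit → 3
14:20 end Old-Town Photo → 2
14:20 start Gardens Walk → 3
15:40 end Gardens Walk → 2
16:30 end Gardens Hike → 1
17:20 end Market Lunch → 0
18:50 start Market Hike → 1
21:00 end Market Hike → 0
Peak is 4, at 13:10 (Gardens Hike, Market Lunch, Museum Visit, Old-Town Photo).

4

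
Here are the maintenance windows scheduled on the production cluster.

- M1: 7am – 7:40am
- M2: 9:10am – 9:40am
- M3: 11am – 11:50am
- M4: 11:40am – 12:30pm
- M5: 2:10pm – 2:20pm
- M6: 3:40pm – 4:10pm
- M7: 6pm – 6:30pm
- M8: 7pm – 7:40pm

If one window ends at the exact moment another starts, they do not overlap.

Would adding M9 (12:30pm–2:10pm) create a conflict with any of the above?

No — it doesn't clash with anything

M1: ends 7:40am at or before M9 starts 12:30pm → clear.
M2: ends 9:40am at or before M9 starts 12:30pm → clear.
M3: ends 11:50am at or before M9 starts 12:30pm → clear.
M4: ends 12:30pm at or before M9 starts 12:30pm → clear.
M5: starts 2:10pm at or after M9 ends 2:10pm → clear.
M6: starts 3:40pm at or after M9 ends 2:10pm → clear.
M7: starts 6pm at or after M9 ends 2:10pm → clear.
M8: starts 7pm at or after M9 ends 2:10pm → clear.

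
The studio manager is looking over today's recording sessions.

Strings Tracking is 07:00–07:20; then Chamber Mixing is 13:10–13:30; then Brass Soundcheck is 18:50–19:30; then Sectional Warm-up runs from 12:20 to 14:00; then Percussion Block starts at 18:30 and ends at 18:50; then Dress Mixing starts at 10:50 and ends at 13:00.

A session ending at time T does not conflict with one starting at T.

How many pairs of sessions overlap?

2

Check each pair: they overlap iff neither finishes before the other starts.
Sorted by start: Strings Tracking, Dress Mixing, Sectional Warm-up, Chamber Mixing, Percussion Block, Brass Soundcheck.
Dress Mixing starts after Strings Tracking ends, so Strings Tracking has no further overlaps.
Sectional Warm-up starts before Dress Mixing ends → Dress Mixing and Sectional Warm-up overlap.
Chamber Mixing starts after Dress Mixing ends, so Dress Mixing has no further overlaps.
Chamber Mixing starts before Sectional Warm-up ends → Sectional Warm-up and Chamber Mixing overlap.
Percussion Block starts after Sectional Warm-up ends, so Sectional Warm-up has no further overlaps.
Percussion Block starts after Chamber Mixing ends, so Chamber Mixing has no further overlaps.
Brass Soundcheck starts exactly when Percussion Block ends (back-to-back, no overlap).
Overlapping pairs: Chamber Mixing & Sectional Warm-up, Dress Mixing & Sectional Warm-up — 2 in total.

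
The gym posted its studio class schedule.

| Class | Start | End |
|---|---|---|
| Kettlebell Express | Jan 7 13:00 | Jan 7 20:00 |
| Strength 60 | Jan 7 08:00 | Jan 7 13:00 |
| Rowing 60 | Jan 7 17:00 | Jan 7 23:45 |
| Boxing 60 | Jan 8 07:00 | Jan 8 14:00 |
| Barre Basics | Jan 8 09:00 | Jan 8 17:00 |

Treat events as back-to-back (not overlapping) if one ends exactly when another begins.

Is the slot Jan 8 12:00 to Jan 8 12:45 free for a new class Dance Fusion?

No — it overlaps Barre Basics, Boxing 60

Strength 60: ends Jan 7 13:00 at or before Dance Fusion starts Jan 8 12:00 → clear.
Kettlebell Express: ends Jan 7 20:00 at or before Dance Fusion starts Jan 8 12:00 → clear.
Rowing 60: ends Jan 7 23:45 at or before Dance Fusion starts Jan 8 12:00 → clear.
Boxing 60: starts Jan 8 07:00 before Dance Fusion ends Jan 8 12:45, and ends Jan 8 14:00 after Dance Fusion starts Jan 8 12:00 → overlap.
Barre Basics: starts Jan 8 09:00 before Dance Fusion ends Jan 8 12:45, and ends Jan 8 17:00 after Dance Fusion starts Jan 8 12:00 → overlap.
Dance Fusion overlaps Boxing 60, Barre Basics.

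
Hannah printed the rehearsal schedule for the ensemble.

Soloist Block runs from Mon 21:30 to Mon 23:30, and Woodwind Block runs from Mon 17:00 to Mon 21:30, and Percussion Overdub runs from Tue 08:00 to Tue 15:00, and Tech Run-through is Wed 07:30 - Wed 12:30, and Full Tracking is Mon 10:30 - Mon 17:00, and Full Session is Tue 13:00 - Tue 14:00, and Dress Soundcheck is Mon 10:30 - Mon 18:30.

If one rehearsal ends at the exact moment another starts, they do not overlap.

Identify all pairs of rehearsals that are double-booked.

Sorted by start: Dress Soundcheck, Full Tracking, Woodwind Block, Soloist Block, Percussion Overdub, Full Session, Tech Run-through.
Full Tracking starts before Dress Soundcheck ends → Dress Soundcheck and Full Tracking overlap.
Woodwind Block starts before Dress Soundcheck ends → Dress Soundcheck and Woodwind Block overlap.
Soloist Block starts after Dress Soundcheck ends; Dress Soundcheck is clear from here.
Woodwind Block starts exactly when Full Tracking ends (back-to-back, no overlap); Full Tracking is clear from here.
Soloist Block starts exactly when Woodwind Block ends (back-to-back, no overlap); Woodwind Block is clear from here.
Percussion Overdub starts after Soloist Block ends; Soloist Block is clear from here.
Full Session starts before Percussion Overdub ends → Percussion Overdub and Full Session overlap.
Tech Run-through starts after Percussion Overdub ends.
Tech Run-through starts after Full Session ends.

Dress Soundcheck & Full Tracking, Dress Soundcheck & Woodwind Block, Full Session & Percussion Overdub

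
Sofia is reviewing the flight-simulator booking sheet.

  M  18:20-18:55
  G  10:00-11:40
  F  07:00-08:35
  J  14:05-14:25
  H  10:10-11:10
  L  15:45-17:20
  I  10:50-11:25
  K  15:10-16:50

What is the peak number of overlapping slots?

3

Sweep the timeline, counting +1 at each start and −1 at each end (ends before starts at a tie):
07:00 start F → 1
08:35 end F → 0
10:00 start G → 1
10:10 start H → 2
10:50 start I → 3
11:10 end H → 2
11:25 end I → 1
11:40 end G → 0
14:05 start J → 1
14:25 end J → 0
15:10 start K → 1
15:45 start L → 2
16:50 end K → 1
17:20 end L → 0
18:20 start M → 1
18:55 end M → 0
Peak is 3, at 10:50 (G, H, I).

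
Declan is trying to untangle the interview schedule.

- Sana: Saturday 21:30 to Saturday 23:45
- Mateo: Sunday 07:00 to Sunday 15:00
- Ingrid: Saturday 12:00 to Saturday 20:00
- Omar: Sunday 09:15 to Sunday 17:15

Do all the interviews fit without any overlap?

Two intervals overlap when each starts before the other ends.
Sorted by start: Ingrid, Sana, Mateo, Omar.
Sana starts after Ingrid ends, so Ingrid has no further overlaps.
Mateo starts after Sana ends, so Sana has no further overlaps.
Omar starts before Mateo ends → Mateo and Omar overlap.
That's a conflict, so the schedule is not conflict-free.

No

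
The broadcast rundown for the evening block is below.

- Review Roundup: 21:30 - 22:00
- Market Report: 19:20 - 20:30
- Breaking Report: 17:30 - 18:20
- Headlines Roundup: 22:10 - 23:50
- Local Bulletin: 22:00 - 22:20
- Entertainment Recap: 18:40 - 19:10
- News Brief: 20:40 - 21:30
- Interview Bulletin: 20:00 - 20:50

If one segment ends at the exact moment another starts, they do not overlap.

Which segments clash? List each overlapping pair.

Check each pair: they overlap iff neither finishes before the other starts.
Sorted by start: Breaking Report, Entertainment Recap, Market Report, Interview Bulletin, News Brief, Review Roundup, Local Bulletin, Headlines Roundup.
Entertainment Recap starts after Breaking Report ends, so Breaking Report has no further overlaps.
Market Report starts after Entertainment Recap ends, so Entertainment Recap has no further overlaps.
Interview Bulletin starts before Market Report ends → Market Report and Interview Bulletin overlap.
News Brief starts after Market Report ends, so Market Report has no further overlaps.
News Brief starts before Interview Bulletin ends → Interview Bulletin and News Brief overlap.
Review Roundup starts after Interview Bulletin ends, so Interview Bulletin has no further overlaps.
Review Roundup starts exactly when News Brief ends (back-to-back, no overlap), so News Brief has no further overlaps.
Local Bulletin starts exactly when Review Roundup ends (back-to-back, no overlap), so Review Roundup has no further overlaps.
Headlines Roundup starts before Local Bulletin ends → Local Bulletin and Headlines Roundup overlap.

Headlines Roundup & Local Bulletin, Interview Bulletin & Market Report, Interview Bulletin & News Brief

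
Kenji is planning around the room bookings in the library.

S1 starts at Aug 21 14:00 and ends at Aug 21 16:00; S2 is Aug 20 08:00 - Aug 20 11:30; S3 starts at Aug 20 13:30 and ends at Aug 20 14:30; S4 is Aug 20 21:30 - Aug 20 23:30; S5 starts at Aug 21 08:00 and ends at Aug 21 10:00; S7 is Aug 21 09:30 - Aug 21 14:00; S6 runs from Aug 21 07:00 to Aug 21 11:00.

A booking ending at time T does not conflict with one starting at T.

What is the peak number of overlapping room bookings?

3

Sweep the timeline, counting +1 at each start and −1 at each end (ends before starts at a tie):
Aug 20 08:00 start S2 → 1
Aug 20 11:30 end S2 → 0
Aug 20 13:30 start S3 → 1
Aug 20 14:30 end S3 → 0
Aug 20 21:30 start S4 → 1
Aug 20 23:30 end S4 → 0
Aug 21 07:00 start S6 → 1
Aug 21 08:00 start S5 → 2
Aug 21 09:30 start S7 → 3
Aug 21 10:00 end S5 → 2
Aug 21 11:00 end S6 → 1
Aug 21 14:00 end S7 → 0
Aug 21 14:00 start S1 → 1
Aug 21 16:00 end S1 → 0
Peak is 3, at Aug 21 09:30 (S5, S6, S7).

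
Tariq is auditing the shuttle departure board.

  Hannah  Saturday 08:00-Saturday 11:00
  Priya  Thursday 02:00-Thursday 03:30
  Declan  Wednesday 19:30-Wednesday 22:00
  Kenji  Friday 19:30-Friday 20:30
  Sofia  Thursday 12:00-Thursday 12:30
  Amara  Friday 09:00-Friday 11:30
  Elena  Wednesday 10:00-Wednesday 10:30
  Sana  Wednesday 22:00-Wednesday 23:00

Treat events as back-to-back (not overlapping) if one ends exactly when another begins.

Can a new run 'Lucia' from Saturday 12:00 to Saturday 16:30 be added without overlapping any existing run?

Yes — the slot is free

Elena: ends Wednesday 10:30 at or before Lucia starts Saturday 12:00 → clear.
Declan: ends Wednesday 22:00 at or before Lucia starts Saturday 12:00 → clear.
Sana: ends Wednesday 23:00 at or before Lucia starts Saturday 12:00 → clear.
Priya: ends Thursday 03:30 at or before Lucia starts Saturday 12:00 → clear.
Sofia: ends Thursday 12:30 at or before Lucia starts Saturday 12:00 → clear.
Amara: ends Friday 11:30 at or before Lucia starts Saturday 12:00 → clear.
Kenji: ends Friday 20:30 at or before Lucia starts Saturday 12:00 → clear.
Hannah: ends Saturday 11:00 at or before Lucia starts Saturday 12:00 → clear.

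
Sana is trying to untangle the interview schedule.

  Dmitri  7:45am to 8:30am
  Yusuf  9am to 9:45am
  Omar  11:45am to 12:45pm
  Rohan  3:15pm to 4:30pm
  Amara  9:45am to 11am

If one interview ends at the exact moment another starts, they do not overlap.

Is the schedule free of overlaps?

Check each pair: they overlap iff neither finishes before the other starts.
Sorted by start: Dmitri, Yusuf, Amara, Omar, Rohan.
Yusuf starts after Dmitri ends, so Dmitri has no further overlaps.
Amara starts exactly when Yusuf ends (back-to-back, no overlap), so Yusuf has no further overlaps.
Omar starts after Amara ends, so Amara has no further overlaps.
Rohan starts after Omar ends.
Every pair is clear; the schedule has no overlaps.

Yes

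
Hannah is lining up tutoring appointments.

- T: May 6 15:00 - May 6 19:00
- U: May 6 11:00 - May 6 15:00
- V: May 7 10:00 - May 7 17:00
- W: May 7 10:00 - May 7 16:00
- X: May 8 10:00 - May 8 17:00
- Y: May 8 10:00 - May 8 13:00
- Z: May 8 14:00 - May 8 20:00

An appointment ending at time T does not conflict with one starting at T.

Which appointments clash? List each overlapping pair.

V & W, X & Y, X & Z

Sorted by start: U, T, V, W, X, Y, Z.
T starts exactly when U ends (back-to-back, no overlap) — done with U.
V starts after T ends — done with T.
W starts before V ends → V and W overlap.
X starts after V ends — done with V.
X starts after W ends — done with W.
Y starts before X ends → X and Y overlap.
Z starts before X ends → X and Z overlap.
Z starts after Y ends.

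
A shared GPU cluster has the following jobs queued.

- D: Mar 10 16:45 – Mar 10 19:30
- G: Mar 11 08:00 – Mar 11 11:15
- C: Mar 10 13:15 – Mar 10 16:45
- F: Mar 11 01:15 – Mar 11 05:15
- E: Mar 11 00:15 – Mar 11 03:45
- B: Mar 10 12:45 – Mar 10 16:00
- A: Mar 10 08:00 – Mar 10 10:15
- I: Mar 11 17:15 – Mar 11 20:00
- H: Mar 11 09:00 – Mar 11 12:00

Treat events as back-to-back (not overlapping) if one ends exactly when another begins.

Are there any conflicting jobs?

Yes

Check each pair: they overlap iff neither finishes before the other starts.
Sorted by start: A, B, C, D, E, F, G, H, I.
B starts after A ends — done with A.
C starts before B ends → B and C overlap.
That's a conflict, so the schedule is not conflict-free.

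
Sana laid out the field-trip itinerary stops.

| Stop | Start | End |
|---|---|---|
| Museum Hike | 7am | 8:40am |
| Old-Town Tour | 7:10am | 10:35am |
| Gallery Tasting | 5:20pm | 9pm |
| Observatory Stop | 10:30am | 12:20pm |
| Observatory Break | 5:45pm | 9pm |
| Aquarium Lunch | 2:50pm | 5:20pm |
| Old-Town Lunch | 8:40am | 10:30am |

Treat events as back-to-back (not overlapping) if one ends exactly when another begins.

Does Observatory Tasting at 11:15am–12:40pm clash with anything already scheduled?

Yes — it overlaps Observatory Stop

Museum Hike: ends 8:40am at or before Observatory Tasting starts 11:15am → clear.
Old-Town Tour: ends 10:35am at or before Observatory Tasting starts 11:15am → clear.
Old-Town Lunch: ends 10:30am at or before Observatory Tasting starts 11:15am → clear.
Observatory Stop: starts 10:30am before Observatory Tasting ends 12:40pm, and ends 12:20pm after Observatory Tasting starts 11:15am → overlap.
Aquarium Lunch: starts 2:50pm at or after Observatory Tasting ends 12:40pm → clear.
Gallery Tasting: starts 5:20pm at or after Observatory Tasting ends 12:40pm → clear.
Observatory Break: starts 5:45pm at or after Observatory Tasting ends 12:40pm → clear.
Observatory Tasting overlaps Observatory Stop.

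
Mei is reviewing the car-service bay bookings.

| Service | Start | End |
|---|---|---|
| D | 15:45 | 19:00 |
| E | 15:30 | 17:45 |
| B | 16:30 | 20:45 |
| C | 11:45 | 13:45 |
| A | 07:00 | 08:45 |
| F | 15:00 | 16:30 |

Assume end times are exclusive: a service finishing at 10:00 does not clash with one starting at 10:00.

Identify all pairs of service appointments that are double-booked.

B & D, B & E, D & E, D & F, E & F

Two intervals overlap when each starts before the other ends.
Sorted by start: A, C, F, E, D, B.
C starts after A ends, so nothing later overlaps A either.
F starts after C ends, so nothing later overlaps C either.
E starts before F ends → F and E overlap.
D starts before F ends → F and D overlap.
B starts exactly when F ends (back-to-back, no overlap).
D starts before E ends → E and D overlap.
B starts before E ends → E and B overlap.
B starts before D ends → D and B overlap.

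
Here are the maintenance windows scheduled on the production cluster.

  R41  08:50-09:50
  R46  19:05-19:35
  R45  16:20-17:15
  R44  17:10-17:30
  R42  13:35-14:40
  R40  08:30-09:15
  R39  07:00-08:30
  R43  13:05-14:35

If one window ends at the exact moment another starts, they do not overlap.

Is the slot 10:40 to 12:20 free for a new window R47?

R39: ends 08:30 at or before R47 starts 10:40 → clear.
R40: ends 09:15 at or before R47 starts 10:40 → clear.
R41: ends 09:50 at or before R47 starts 10:40 → clear.
R43: starts 13:05 at or after R47 ends 12:20 → clear.
R42: starts 13:35 at or after R47 ends 12:20 → clear.
R45: starts 16:20 at or after R47 ends 12:20 → clear.
R44: starts 17:10 at or after R47 ends 12:20 → clear.
R46: starts 19:05 at or after R47 ends 12:20 → clear.

Yes — the slot is free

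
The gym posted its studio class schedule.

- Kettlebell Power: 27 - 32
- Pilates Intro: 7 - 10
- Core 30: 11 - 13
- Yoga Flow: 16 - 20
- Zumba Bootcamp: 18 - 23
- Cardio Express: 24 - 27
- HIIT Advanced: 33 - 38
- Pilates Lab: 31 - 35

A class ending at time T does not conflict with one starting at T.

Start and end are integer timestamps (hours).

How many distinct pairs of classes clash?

3

Check each pair: they overlap iff neither finishes before the other starts.
Sorted by start: Pilates Intro, Core 30, Yoga Flow, Zumba Bootcamp, Cardio Express, Kettlebell Power, Pilates Lab, HIIT Advanced.
Core 30 starts after Pilates Intro ends — done with Pilates Intro.
Yoga Flow starts after Core 30 ends — done with Core 30.
Zumba Bootcamp starts before Yoga Flow ends → Yoga Flow and Zumba Bootcamp overlap.
Cardio Express starts after Yoga Flow ends — done with Yoga Flow.
Cardio Express starts after Zumba Bootcamp ends — done with Zumba Bootcamp.
Kettlebell Power starts exactly when Cardio Express ends (back-to-back, no overlap) — done with Cardio Express.
Pilates Lab starts before Kettlebell Power ends → Kettlebell Power and Pilates Lab overlap.
HIIT Advanced starts after Kettlebell Power ends.
HIIT Advanced starts before Pilates Lab ends → Pilates Lab and HIIT Advanced overlap.
Overlapping pairs: HIIT Advanced & Pilates Lab, Kettlebell Power & Pilates Lab, Yoga Flow & Zumba Bootcamp — 3 in total.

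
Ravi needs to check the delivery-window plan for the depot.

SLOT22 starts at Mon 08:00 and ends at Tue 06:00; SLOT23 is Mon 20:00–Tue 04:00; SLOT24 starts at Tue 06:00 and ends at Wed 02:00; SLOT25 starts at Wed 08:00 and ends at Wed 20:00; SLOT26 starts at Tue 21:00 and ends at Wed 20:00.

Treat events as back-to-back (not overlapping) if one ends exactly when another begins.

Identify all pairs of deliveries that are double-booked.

Check each pair: they overlap iff neither finishes before the other starts.
Sorted by start: SLOT22, SLOT23, SLOT24, SLOT26, SLOT25.
SLOT23 starts before SLOT22 ends → SLOT22 and SLOT23 overlap.
SLOT24 starts exactly when SLOT22 ends (back-to-back, no overlap), so nothing later overlaps SLOT22 either.
SLOT24 starts after SLOT23 ends, so nothing later overlaps SLOT23 either.
SLOT26 starts before SLOT24 ends → SLOT24 and SLOT26 overlap.
SLOT25 starts after SLOT24 ends.
SLOT25 starts before SLOT26 ends → SLOT26 and SLOT25 overlap.

SLOT22 & SLOT23, SLOT24 & SLOT26, SLOT25 & SLOT26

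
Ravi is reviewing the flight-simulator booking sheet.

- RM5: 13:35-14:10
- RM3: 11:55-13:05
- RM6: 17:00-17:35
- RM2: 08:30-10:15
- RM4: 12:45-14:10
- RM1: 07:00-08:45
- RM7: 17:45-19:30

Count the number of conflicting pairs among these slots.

3

Two intervals overlap when each starts before the other ends.
Sorted by start: RM1, RM2, RM3, RM4, RM5, RM6, RM7.
RM2 starts before RM1 ends → RM1 and RM2 overlap.
RM3 starts after RM1 ends, so nothing later overlaps RM1 either.
RM3 starts after RM2 ends, so nothing later overlaps RM2 either.
RM4 starts before RM3 ends → RM3 and RM4 overlap.
RM5 starts after RM3 ends, so nothing later overlaps RM3 either.
RM5 starts before RM4 ends → RM4 and RM5 overlap.
RM6 starts after RM4 ends, so nothing later overlaps RM4 either.
RM6 starts after RM5 ends, so nothing later overlaps RM5 either.
RM7 starts after RM6 ends.
Overlapping pairs: RM1 & RM2, RM3 & RM4, RM4 & RM5 — 3 in total.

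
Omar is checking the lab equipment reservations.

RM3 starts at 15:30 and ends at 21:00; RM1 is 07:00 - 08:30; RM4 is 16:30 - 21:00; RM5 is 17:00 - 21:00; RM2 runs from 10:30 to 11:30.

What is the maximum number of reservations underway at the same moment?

Walk through starts and ends in time order (an end at T is processed before a start at T):
07:00 start RM1 → 1
08:30 end RM1 → 0
10:30 start RM2 → 1
11:30 end RM2 → 0
15:30 start RM3 → 1
16:30 start RM4 → 2
17:00 start RM5 → 3
21:00 end RM3 → 2
21:00 end RM4 → 1
21:00 end RM5 → 0
Peak is 3, at 17:00 (RM3, RM4, RM5).

3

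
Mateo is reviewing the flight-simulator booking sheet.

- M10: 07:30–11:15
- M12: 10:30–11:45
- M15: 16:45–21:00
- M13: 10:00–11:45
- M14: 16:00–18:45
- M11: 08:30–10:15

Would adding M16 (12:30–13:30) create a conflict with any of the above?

M10: ends 11:15 at or before M16 starts 12:30 → clear.
M11: ends 10:15 at or before M16 starts 12:30 → clear.
M13: ends 11:45 at or before M16 starts 12:30 → clear.
M12: ends 11:45 at or before M16 starts 12:30 → clear.
M14: starts 16:00 at or after M16 ends 13:30 → clear.
M15: starts 16:45 at or after M16 ends 13:30 → clear.

No — it doesn't clash with anything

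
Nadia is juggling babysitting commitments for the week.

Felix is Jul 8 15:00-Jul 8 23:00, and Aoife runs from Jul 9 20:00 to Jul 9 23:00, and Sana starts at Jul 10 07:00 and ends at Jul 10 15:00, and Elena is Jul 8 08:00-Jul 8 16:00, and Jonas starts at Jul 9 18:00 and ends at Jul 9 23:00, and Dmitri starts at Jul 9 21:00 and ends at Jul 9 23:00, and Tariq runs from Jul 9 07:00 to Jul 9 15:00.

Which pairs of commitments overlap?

Aoife & Dmitri, Aoife & Jonas, Dmitri & Jonas, Elena & Felix

Sorted by start: Elena, Felix, Tariq, Jonas, Aoife, Dmitri, Sana.
Felix starts before Elena ends → Elena and Felix overlap.
Tariq starts after Elena ends — done with Elena.
Tariq starts after Felix ends — done with Felix.
Jonas starts after Tariq ends — done with Tariq.
Aoife starts before Jonas ends → Jonas and Aoife overlap.
Dmitri starts before Jonas ends → Jonas and Dmitri overlap.
Sana starts after Jonas ends.
Dmitri starts before Aoife ends → Aoife and Dmitri overlap.
Sana starts after Aoife ends.
Sana starts after Dmitri ends.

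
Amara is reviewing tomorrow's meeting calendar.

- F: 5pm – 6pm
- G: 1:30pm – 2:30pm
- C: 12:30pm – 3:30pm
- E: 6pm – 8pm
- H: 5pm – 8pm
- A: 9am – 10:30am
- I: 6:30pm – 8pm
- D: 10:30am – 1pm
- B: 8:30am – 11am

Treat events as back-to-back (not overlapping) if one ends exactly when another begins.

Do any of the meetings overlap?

Sorted by start: B, A, D, C, G, F, H, E, I.
A starts before B ends → B and A overlap.
That's a conflict, so the schedule is not conflict-free.

Yes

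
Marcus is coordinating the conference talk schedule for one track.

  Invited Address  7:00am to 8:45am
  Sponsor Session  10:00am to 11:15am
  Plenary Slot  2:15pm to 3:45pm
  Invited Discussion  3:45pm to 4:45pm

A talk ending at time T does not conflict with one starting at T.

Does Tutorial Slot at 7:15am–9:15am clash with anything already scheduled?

Yes — it overlaps Invited Address

Invited Address: starts 7:00am before Tutorial Slot ends 9:15am, and ends 8:45am after Tutorial Slot starts 7:15am → overlap.
Sponsor Session: starts 10:00am at or after Tutorial Slot ends 9:15am → clear.
Plenary Slot: starts 2:15pm at or after Tutorial Slot ends 9:15am → clear.
Invited Discussion: starts 3:45pm at or after Tutorial Slot ends 9:15am → clear.
Tutorial Slot overlaps Invited Address.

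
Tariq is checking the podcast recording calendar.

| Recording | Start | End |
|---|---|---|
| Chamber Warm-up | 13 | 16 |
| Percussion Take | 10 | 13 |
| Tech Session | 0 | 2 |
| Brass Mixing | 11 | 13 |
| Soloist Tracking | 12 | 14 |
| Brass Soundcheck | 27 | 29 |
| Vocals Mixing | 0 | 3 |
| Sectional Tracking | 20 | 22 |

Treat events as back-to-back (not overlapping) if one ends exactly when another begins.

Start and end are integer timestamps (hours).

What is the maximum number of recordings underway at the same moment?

3

Sort all start/end points and keep a running count:
0 start Tech Session → 1
0 start Vocals Mixing → 2
2 end Tech Session → 1
3 end Vocals Mixing → 0
10 start Percussion Take → 1
11 start Brass Mixing → 2
12 start Soloist Tracking → 3
13 end Brass Mixing → 2
13 end Percussion Take → 1
13 start Chamber Warm-up → 2
14 end Soloist Tracking → 1
16 end Chamber Warm-up → 0
20 start Sectional Tracking → 1
22 end Sectional Tracking → 0
27 start Brass Soundcheck → 1
29 end Brass Soundcheck → 0
Peak is 3, at 12 (Brass Mixing, Percussion Take, Soloist Tracking).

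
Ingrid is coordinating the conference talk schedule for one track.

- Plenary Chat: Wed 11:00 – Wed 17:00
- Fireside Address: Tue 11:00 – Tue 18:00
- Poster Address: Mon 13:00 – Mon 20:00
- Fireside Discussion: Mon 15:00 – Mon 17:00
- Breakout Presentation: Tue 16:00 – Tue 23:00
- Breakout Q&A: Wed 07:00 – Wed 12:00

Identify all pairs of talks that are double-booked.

Sorted by start: Poster Address, Fireside Discussion, Fireside Address, Breakout Presentation, Breakout Q&A, Plenary Chat.
Fireside Discussion starts before Poster Address ends → Poster Address and Fireside Discussion overlap.
Fireside Address starts after Poster Address ends; Poster Address is clear from here.
Fireside Address starts after Fireside Discussion ends; Fireside Discussion is clear from here.
Breakout Presentation starts before Fireside Address ends → Fireside Address and Breakout Presentation overlap.
Breakout Q&A starts after Fireside Address ends; Fireside Address is clear from here.
Breakout Q&A starts after Breakout Presentation ends; Breakout Presentation is clear from here.
Plenary Chat starts before Breakout Q&A ends → Breakout Q&A and Plenary Chat overlap.

Breakout Presentation & Fireside Address, Breakout Q&A & Plenary Chat, Fireside Discussion & Poster Address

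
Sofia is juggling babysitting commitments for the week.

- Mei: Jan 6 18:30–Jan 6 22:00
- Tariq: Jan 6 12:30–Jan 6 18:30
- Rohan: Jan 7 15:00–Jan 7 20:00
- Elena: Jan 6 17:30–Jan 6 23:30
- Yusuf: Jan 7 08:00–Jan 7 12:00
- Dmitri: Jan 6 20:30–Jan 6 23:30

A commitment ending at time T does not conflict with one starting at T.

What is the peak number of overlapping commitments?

Walk through starts and ends in time order (an end at T is processed before a start at T):
Jan 6 12:30 start Tariq → 1
Jan 6 17:30 start Elena → 2
Jan 6 18:30 end Tariq → 1
Jan 6 18:30 start Mei → 2
Jan 6 20:30 start Dmitri → 3
Jan 6 22:00 end Mei → 2
Jan 6 23:30 end Dmitri → 1
Jan 6 23:30 end Elena → 0
Jan 7 08:00 start Yusuf → 1
Jan 7 12:00 end Yusuf → 0
Jan 7 15:00 start Rohan → 1
Jan 7 20:00 end Rohan → 0
Peak is 3, at Jan 6 20:30 (Dmitri, Elena, Mei).

3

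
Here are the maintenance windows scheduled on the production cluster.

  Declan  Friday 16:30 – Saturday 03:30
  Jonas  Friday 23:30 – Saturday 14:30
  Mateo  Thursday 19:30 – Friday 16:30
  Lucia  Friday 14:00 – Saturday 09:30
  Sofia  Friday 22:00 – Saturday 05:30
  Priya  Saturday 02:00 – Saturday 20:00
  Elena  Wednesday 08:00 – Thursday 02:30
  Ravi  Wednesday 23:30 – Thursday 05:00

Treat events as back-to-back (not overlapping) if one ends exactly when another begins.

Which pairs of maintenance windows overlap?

Declan & Jonas, Declan & Lucia, Declan & Priya, Declan & Sofia, Elena & Ravi, Jonas & Lucia, Jonas & Priya, Jonas & Sofia, Lucia & Mateo, Lucia & Priya, Lucia & Sofia, Priya & Sofia

Two intervals overlap when each starts before the other ends.
Sorted by start: Elena, Ravi, Mateo, Lucia, Declan, Sofia, Jonas, Priya.
Ravi starts before Elena ends → Elena and Ravi overlap.
Mateo starts after Elena ends, so nothing later overlaps Elena either.
Mateo starts after Ravi ends, so nothing later overlaps Ravi either.
Lucia starts before Mateo ends → Mateo and Lucia overlap.
Declan starts exactly when Mateo ends (back-to-back, no overlap), so nothing later overlaps Mateo either.
Declan starts before Lucia ends → Lucia and Declan overlap.
Sofia starts before Lucia ends → Lucia and Sofia overlap.
Jonas starts before Lucia ends → Lucia and Jonas overlap.
Priya starts before Lucia ends → Lucia and Priya overlap.
Sofia starts before Declan ends → Declan and Sofia overlap.
Jonas starts before Declan ends → Declan and Jonas overlap.
Priya starts before Declan ends → Declan and Priya overlap.
Jonas starts before Sofia ends → Sofia and Jonas overlap.
Priya starts before Sofia ends → Sofia and Priya overlap.
Priya starts before Jonas ends → Jonas and Priya overlap.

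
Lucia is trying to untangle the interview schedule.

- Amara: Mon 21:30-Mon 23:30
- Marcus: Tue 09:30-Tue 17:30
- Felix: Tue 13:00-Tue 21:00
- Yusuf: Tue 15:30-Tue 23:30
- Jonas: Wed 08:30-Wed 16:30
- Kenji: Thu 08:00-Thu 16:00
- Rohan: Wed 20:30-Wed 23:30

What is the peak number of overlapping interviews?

Sort all start/end points and keep a running count:
Mon 21:30 start Amara → 1
Mon 23:30 end Amara → 0
Tue 09:30 start Marcus → 1
Tue 13:00 start Felix → 2
Tue 15:30 start Yusuf → 3
Tue 17:30 end Marcus → 2
Tue 21:00 end Felix → 1
Tue 23:30 end Yusuf → 0
Wed 08:30 start Jonas → 1
Wed 16:30 end Jonas → 0
Wed 20:30 start Rohan → 1
Wed 23:30 end Rohan → 0
Thu 08:00 start Kenji → 1
Thu 16:00 end Kenji → 0
Peak is 3, at Tue 15:30 (Felix, Marcus, Yusuf).

3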